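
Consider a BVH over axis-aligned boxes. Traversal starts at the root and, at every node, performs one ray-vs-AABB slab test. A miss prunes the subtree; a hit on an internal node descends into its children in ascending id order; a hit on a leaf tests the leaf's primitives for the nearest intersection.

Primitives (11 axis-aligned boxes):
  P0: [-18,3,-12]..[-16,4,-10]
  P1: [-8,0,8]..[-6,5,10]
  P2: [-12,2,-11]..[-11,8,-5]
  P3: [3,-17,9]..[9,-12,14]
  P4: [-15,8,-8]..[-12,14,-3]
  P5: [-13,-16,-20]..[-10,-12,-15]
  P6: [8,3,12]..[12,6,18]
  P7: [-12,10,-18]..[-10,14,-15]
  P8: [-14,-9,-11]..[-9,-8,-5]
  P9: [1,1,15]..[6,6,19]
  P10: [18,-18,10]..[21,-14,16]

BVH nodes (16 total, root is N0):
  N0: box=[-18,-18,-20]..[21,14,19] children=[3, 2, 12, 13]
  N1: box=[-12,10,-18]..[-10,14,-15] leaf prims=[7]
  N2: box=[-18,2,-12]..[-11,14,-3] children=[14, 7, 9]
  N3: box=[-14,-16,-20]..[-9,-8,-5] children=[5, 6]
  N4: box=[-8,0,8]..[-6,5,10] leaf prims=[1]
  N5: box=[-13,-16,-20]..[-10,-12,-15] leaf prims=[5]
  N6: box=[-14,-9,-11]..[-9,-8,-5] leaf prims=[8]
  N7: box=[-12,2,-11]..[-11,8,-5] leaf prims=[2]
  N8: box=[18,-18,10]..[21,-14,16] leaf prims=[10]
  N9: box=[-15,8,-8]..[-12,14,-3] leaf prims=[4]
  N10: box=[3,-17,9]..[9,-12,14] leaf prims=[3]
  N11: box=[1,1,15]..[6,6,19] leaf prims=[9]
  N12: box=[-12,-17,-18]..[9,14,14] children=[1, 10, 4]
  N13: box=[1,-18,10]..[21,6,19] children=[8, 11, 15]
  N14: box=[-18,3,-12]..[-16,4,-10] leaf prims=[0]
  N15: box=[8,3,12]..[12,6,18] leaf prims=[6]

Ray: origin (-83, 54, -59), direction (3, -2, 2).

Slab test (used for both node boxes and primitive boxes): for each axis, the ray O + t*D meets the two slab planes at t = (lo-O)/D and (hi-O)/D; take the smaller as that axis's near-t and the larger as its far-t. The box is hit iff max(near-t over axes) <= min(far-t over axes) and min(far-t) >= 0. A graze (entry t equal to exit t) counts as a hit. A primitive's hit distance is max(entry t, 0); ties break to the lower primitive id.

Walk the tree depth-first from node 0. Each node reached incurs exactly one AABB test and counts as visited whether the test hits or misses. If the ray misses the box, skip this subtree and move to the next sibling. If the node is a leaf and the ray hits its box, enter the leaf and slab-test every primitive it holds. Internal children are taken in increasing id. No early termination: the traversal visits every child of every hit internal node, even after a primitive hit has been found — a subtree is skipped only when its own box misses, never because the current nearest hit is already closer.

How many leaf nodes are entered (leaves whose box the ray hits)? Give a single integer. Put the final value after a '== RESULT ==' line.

Traverse from the root:
N0 x:[65/3,104/3] y:[20,36] z:[39/2,39] -> hit [65/3,104/3], descend [2, 3, 12, 13]
  N2 x:[65/3,24] y:[20,26] z:[47/2,28] -> hit [47/2,24], descend [7, 9, 14]
    N7 x:[71/3,24] y:[23,26] z:[24,27] -> hit [24,24] leaf, test {P2@t=24}
    N9 x:[68/3,71/3] y:[20,23] z:[51/2,28] -> miss, prune
    N14 x:[65/3,67/3] y:[25,51/2] z:[47/2,49/2] -> miss, prune
  N3 x:[23,74/3] y:[31,35] z:[39/2,27] -> miss, prune
  N12 x:[71/3,92/3] y:[20,71/2] z:[41/2,73/2] -> hit [71/3,92/3], descend [1, 4, 10]
    N1 x:[71/3,73/3] y:[20,22] z:[41/2,22] -> miss, prune
    N4 x:[25,77/3] y:[49/2,27] z:[67/2,69/2] -> miss, prune
    N10 x:[86/3,92/3] y:[33,71/2] z:[34,73/2] -> miss, prune
  N13 x:[28,104/3] y:[24,36] z:[69/2,39] -> hit [69/2,104/3], descend [8, 11, 15]
    N8 x:[101/3,104/3] y:[34,36] z:[69/2,75/2] -> hit [69/2,104/3] leaf, test {P10@t=69/2}
    N11 x:[28,89/3] y:[24,53/2] z:[37,39] -> miss, prune
    N15 x:[91/3,95/3] y:[24,51/2] z:[71/2,77/2] -> miss, prune

Summary -> nodes [0, 2, 7, 9, 14, 3, 12, 1, 4, 10, 13, 8, 11, 15]; box-tests=14; leaf-entries=2; first=P2

== RESULT ==
2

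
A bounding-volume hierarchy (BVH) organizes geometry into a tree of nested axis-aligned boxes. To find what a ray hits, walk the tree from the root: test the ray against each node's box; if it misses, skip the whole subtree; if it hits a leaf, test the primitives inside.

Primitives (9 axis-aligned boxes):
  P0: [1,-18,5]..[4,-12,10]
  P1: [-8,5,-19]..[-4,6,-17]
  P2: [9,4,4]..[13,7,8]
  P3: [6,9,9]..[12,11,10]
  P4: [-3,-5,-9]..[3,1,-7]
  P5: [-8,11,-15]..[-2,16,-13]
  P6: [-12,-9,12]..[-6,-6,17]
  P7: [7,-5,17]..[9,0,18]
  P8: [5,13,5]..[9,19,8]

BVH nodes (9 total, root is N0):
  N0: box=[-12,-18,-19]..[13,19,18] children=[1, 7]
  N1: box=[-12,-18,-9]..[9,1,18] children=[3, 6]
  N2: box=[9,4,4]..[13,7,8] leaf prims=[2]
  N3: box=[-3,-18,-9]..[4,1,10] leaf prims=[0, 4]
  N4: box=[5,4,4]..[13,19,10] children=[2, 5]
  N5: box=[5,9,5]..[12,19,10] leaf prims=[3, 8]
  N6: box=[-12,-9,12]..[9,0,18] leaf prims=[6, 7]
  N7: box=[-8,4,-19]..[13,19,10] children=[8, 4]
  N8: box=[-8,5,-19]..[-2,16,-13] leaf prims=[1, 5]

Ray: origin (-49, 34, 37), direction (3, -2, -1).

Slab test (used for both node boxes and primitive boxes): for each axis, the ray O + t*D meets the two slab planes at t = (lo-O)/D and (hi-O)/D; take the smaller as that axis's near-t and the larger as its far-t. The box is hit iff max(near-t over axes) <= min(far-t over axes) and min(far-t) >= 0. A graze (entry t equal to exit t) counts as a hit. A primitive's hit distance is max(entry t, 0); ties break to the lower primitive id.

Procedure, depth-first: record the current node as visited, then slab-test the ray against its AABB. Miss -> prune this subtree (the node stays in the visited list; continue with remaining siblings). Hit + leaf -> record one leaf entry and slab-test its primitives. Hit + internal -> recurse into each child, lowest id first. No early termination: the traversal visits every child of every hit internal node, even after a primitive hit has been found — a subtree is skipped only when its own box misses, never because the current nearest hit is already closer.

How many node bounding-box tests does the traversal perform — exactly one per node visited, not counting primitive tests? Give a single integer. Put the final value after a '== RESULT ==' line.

Trace the traversal:
N0 x:[37/3,62/3] y:[15/2,26] z:[19,56] -> hit [19,62/3], descend [1, 7]
  N1 x:[37/3,58/3] y:[33/2,26] z:[19,46] -> hit [19,58/3], descend [3, 6]
    N3 x:[46/3,53/3] y:[33/2,26] z:[27,46] -> miss, prune
    N6 x:[37/3,58/3] y:[17,43/2] z:[19,25] -> hit [19,58/3] leaf, test {P6(miss), P7@t=19}
  N7 x:[41/3,62/3] y:[15/2,15] z:[27,56] -> miss, prune

Visited [0, 1, 3, 6, 7]. Tests: 5 box, 1 leaf. Nearest: P7.

== RESULT ==
5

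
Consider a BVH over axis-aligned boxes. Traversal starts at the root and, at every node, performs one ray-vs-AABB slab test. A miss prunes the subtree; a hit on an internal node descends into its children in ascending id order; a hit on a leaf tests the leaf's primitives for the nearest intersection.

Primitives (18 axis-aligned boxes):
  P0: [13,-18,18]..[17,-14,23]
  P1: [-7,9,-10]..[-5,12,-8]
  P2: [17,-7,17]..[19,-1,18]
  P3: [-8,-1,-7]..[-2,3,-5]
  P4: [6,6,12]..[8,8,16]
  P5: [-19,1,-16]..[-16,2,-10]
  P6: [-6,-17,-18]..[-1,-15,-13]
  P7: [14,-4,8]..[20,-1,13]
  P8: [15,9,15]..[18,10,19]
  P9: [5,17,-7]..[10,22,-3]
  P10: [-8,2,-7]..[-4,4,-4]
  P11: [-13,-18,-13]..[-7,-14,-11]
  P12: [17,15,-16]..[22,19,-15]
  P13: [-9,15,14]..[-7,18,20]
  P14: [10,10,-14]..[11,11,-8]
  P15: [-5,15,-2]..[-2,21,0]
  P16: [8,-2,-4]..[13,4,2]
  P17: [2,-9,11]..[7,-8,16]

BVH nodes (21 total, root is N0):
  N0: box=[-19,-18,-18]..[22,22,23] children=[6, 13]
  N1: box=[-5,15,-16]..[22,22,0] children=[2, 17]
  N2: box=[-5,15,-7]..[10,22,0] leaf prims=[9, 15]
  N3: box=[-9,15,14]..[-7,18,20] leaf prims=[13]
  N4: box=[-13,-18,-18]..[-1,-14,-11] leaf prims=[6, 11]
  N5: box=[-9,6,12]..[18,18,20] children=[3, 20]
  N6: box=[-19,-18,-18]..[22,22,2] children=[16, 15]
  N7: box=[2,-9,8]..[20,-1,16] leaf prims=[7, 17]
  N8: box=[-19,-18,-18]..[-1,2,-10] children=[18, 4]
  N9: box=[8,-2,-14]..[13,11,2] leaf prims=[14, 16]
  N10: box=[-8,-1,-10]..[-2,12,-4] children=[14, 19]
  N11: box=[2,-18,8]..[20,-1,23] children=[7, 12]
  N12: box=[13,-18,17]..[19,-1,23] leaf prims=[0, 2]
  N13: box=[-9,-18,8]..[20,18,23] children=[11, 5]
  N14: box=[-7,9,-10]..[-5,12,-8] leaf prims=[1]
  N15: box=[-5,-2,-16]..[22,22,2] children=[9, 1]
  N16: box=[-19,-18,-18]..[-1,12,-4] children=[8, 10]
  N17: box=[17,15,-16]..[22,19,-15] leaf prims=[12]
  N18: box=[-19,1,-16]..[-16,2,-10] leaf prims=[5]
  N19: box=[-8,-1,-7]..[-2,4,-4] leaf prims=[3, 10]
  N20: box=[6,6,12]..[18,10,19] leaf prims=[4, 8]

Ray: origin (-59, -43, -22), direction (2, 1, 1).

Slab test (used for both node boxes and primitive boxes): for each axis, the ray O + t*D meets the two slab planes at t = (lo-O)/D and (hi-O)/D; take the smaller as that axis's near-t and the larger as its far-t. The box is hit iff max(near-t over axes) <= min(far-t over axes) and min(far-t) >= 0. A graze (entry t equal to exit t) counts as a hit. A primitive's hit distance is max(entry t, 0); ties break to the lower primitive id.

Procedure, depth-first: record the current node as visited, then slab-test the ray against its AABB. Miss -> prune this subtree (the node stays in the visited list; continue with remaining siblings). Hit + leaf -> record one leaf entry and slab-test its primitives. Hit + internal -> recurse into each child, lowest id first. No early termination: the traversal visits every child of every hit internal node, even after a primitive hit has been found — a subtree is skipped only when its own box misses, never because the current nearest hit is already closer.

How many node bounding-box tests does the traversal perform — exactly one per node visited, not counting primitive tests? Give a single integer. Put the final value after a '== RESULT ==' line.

Traverse from the root:
N0 x:[20,81/2] y:[25,65] z:[4,45] -> hit [25,81/2], descend [6, 13]
  N6 x:[20,81/2] y:[25,65] z:[4,24] -> miss, prune
  N13 x:[25,79/2] y:[25,61] z:[30,45] -> hit [30,79/2], descend [5, 11]
    N5 x:[25,77/2] y:[49,61] z:[34,42] -> miss, prune
    N11 x:[61/2,79/2] y:[25,42] z:[30,45] -> hit [61/2,79/2], descend [7, 12]
      N7 x:[61/2,79/2] y:[34,42] z:[30,38] -> hit [34,38] leaf, test {P7(miss), P17(miss)}
      N12 x:[36,39] y:[25,42] z:[39,45] -> hit [39,39] leaf, test {P0(miss), P2@t=39}

order=[0, 6, 13, 5, 11, 7, 12]  |boxes|=7  |leaves|=2  hit=P2

== RESULT ==
7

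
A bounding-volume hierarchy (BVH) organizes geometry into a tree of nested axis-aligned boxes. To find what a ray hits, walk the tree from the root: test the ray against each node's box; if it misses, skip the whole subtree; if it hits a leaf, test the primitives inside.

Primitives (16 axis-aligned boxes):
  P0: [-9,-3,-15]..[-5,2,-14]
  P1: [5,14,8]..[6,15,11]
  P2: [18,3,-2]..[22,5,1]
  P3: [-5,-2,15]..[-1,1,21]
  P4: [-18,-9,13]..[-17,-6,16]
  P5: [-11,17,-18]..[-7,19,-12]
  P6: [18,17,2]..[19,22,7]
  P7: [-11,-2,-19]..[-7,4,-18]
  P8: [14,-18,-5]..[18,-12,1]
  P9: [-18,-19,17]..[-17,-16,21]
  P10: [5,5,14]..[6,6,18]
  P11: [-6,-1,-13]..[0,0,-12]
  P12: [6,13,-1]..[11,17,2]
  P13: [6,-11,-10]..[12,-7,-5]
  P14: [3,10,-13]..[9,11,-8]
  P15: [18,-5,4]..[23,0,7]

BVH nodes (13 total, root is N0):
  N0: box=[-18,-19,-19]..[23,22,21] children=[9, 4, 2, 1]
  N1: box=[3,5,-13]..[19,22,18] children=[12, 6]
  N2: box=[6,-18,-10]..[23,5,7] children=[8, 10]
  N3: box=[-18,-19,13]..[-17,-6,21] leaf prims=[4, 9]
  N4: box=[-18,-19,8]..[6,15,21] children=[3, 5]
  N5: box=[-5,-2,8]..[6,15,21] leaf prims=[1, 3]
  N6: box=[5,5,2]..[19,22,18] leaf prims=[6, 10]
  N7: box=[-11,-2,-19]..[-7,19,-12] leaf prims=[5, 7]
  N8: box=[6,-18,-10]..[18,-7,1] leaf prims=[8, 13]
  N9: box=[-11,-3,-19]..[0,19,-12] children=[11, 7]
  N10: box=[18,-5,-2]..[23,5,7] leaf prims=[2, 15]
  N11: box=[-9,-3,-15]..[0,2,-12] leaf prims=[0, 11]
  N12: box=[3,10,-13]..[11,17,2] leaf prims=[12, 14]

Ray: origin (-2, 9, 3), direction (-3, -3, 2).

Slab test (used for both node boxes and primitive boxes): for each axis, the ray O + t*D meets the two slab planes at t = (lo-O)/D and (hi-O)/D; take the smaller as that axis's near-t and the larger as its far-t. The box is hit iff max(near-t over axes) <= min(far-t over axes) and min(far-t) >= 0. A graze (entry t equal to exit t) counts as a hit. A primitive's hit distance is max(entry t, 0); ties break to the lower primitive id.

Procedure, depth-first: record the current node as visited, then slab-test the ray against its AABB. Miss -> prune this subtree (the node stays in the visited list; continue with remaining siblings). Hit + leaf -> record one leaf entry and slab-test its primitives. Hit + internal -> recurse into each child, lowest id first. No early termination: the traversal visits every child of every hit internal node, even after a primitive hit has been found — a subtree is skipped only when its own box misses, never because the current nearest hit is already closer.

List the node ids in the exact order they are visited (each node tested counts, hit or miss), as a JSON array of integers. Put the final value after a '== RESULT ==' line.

Traverse from the root:
N0 x:[-25/3,16/3] y:[-13/3,28/3] z:[-11,9] -> hit [-13/3,16/3], descend [1, 2, 4, 9]
  N1 x:[-7,-5/3] y:[-13/3,4/3] z:[-8,15/2] -> miss, prune
  N2 x:[-25/3,-8/3] y:[4/3,9] z:[-13/2,2] -> miss, prune
  N4 x:[-8/3,16/3] y:[-2,28/3] z:[5/2,9] -> hit [5/2,16/3], descend [3, 5]
    N3 x:[5,16/3] y:[5,28/3] z:[5,9] -> hit [5,16/3] leaf, test {P4@t=5, P9(miss)}
    N5 x:[-8/3,1] y:[-2,11/3] z:[5/2,9] -> miss, prune
  N9 x:[-2/3,3] y:[-10/3,4] z:[-11,-15/2] -> miss, prune

Visited [0, 1, 2, 4, 3, 5, 9]. Tests: 7 box, 1 leaf. Nearest: P4.

== RESULT ==
[0, 1, 2, 4, 3, 5, 9]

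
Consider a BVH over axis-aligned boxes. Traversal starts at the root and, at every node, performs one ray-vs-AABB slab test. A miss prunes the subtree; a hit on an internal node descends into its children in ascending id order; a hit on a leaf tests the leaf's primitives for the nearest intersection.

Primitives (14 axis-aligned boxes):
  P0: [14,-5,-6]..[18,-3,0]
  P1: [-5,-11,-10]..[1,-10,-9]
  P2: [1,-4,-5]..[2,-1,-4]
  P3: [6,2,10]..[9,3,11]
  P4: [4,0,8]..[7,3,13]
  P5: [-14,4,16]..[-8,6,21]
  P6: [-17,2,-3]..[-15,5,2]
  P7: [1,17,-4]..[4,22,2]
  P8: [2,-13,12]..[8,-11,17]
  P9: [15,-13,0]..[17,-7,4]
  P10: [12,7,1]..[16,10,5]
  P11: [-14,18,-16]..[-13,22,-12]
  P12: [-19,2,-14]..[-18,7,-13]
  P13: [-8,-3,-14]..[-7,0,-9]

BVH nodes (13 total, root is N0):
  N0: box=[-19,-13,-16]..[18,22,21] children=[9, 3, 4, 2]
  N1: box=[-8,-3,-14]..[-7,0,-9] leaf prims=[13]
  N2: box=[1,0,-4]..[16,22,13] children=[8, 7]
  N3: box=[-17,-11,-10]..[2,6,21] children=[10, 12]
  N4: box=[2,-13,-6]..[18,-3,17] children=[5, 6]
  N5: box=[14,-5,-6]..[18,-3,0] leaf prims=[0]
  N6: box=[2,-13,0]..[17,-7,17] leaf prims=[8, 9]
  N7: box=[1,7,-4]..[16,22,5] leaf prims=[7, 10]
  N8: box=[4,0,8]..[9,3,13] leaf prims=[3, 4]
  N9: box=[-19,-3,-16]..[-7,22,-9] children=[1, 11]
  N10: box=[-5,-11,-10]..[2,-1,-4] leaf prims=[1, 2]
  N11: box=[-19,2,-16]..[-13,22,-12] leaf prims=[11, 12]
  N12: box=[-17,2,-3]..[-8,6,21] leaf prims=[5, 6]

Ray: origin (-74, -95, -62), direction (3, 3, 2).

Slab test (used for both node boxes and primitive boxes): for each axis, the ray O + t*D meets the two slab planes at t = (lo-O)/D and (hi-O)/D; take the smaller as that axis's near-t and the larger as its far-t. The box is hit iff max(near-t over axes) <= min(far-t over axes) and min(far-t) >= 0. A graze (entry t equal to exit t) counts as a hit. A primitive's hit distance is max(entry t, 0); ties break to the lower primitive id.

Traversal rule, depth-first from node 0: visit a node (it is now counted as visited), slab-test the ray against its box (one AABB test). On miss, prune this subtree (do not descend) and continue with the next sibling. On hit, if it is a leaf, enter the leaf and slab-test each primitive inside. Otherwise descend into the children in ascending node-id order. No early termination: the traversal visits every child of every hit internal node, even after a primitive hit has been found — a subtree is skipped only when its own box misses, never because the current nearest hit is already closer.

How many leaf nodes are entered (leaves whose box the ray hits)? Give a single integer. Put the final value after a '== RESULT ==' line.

Traverse from the root:
N0 x:[55/3,92/3] y:[82/3,39] z:[23,83/2] -> hit [82/3,92/3], descend [2, 3, 4, 9]
  N2 x:[25,30] y:[95/3,39] z:[29,75/2] -> miss, prune
  N3 x:[19,76/3] y:[28,101/3] z:[26,83/2] -> miss, prune
  N4 x:[76/3,92/3] y:[82/3,92/3] z:[28,79/2] -> hit [28,92/3], descend [5, 6]
    N5 x:[88/3,92/3] y:[30,92/3] z:[28,31] -> hit [30,92/3] leaf, test {P0@t=30}
    N6 x:[76/3,91/3] y:[82/3,88/3] z:[31,79/2] -> miss, prune
  N9 x:[55/3,67/3] y:[92/3,39] z:[23,53/2] -> miss, prune

7 AABB tests over nodes [0, 2, 3, 4, 5, 6, 9]; 1 leaf entered; closest P0.

== RESULT ==
1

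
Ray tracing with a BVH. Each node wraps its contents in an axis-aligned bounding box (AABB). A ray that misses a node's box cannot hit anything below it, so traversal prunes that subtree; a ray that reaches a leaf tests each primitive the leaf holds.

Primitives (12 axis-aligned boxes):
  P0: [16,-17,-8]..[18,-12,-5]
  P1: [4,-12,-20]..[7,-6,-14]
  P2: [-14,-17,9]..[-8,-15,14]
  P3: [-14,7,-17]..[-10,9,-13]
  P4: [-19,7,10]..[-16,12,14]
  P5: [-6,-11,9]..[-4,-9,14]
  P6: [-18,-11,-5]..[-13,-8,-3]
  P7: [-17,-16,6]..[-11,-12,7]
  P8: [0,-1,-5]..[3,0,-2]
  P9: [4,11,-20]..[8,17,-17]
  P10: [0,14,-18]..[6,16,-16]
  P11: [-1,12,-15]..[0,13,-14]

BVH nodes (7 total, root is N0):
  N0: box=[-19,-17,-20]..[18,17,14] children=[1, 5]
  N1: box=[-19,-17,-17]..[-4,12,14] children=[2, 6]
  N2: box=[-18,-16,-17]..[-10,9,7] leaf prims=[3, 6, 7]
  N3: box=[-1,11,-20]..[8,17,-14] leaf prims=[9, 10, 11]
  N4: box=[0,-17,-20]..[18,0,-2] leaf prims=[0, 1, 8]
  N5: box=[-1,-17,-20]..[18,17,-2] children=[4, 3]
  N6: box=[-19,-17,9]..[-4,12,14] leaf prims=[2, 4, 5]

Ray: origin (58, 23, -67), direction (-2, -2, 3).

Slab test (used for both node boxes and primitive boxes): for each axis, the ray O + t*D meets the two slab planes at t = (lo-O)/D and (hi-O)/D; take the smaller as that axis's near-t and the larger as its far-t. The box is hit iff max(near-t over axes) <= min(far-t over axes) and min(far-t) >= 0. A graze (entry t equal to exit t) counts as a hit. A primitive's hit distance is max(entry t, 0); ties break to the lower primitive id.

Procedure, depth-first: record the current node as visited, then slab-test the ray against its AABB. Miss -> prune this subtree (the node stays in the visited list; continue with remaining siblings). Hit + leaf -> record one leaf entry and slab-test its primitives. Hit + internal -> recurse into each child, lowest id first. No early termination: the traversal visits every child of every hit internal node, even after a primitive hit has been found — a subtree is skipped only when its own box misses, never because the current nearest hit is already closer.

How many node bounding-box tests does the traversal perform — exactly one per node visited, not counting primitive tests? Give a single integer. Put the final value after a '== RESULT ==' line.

Walk:
N0 x:[20,77/2] y:[3,20] z:[47/3,27] -> hit [20,20], descend [1, 5]
  N1 x:[31,77/2] y:[11/2,20] z:[50/3,27] -> miss, prune
  N5 x:[20,59/2] y:[3,20] z:[47/3,65/3] -> hit [20,20], descend [3, 4]
    N3 x:[25,59/2] y:[3,6] z:[47/3,53/3] -> miss, prune
    N4 x:[20,29] y:[23/2,20] z:[47/3,65/3] -> hit [20,20] leaf, test {P0@t=20, P1(miss), P8(miss)}

Summary -> nodes [0, 1, 5, 3, 4]; box-tests=5; leaf-entries=1; first=P0

== RESULT ==
5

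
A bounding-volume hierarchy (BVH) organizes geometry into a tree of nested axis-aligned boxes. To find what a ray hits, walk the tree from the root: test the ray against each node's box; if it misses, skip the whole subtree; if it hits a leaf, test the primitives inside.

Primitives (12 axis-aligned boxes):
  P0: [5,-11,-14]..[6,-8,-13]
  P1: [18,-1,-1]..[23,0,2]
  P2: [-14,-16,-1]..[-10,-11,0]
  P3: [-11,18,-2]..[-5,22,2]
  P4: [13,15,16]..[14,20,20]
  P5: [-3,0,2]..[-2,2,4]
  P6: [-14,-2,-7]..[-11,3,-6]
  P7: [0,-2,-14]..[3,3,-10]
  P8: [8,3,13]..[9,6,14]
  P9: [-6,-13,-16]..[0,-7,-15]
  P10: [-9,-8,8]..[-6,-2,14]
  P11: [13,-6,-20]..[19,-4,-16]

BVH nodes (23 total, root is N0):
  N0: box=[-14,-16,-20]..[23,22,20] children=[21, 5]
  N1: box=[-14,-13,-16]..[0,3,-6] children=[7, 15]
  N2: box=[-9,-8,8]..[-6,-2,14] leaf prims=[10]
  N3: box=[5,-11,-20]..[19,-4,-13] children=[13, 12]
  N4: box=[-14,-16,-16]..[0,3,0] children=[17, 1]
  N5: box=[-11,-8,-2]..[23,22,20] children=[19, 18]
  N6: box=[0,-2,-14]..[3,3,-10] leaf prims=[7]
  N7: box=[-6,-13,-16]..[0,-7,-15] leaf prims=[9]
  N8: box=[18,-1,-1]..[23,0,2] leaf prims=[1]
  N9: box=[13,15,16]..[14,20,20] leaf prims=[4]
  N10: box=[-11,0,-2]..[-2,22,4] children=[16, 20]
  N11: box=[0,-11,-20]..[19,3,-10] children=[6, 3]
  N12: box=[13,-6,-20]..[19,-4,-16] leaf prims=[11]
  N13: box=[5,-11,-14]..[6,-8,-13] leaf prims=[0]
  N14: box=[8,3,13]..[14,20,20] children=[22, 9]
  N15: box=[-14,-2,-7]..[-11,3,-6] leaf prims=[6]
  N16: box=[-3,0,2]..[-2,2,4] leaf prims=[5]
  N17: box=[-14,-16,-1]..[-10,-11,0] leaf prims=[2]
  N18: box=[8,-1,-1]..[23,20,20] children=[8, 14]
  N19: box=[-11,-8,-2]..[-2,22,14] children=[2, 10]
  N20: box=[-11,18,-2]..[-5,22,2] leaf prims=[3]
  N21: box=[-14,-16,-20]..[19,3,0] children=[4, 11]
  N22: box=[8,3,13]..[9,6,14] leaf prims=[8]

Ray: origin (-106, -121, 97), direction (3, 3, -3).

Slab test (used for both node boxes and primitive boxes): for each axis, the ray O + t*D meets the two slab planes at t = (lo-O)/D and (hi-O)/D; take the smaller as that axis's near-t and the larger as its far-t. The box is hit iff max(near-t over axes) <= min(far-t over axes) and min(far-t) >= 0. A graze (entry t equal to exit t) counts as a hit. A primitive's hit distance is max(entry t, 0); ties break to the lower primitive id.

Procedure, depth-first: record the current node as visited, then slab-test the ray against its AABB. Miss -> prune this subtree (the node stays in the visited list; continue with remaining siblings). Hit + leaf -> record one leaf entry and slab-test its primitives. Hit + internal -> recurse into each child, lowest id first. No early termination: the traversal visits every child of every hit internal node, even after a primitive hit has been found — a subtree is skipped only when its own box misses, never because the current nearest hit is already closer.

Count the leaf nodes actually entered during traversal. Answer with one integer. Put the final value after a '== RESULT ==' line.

Walk:
N0 x:[92/3,43] y:[35,143/3] z:[77/3,39] -> hit [35,39], descend [5, 21]
  N5 x:[95/3,43] y:[113/3,143/3] z:[77/3,33] -> miss, prune
  N21 x:[92/3,125/3] y:[35,124/3] z:[97/3,39] -> hit [35,39], descend [4, 11]
    N4 x:[92/3,106/3] y:[35,124/3] z:[97/3,113/3] -> hit [35,106/3], descend [1, 17]
      N1 x:[92/3,106/3] y:[36,124/3] z:[103/3,113/3] -> miss, prune
      N17 x:[92/3,32] y:[35,110/3] z:[97/3,98/3] -> miss, prune
    N11 x:[106/3,125/3] y:[110/3,124/3] z:[107/3,39] -> hit [110/3,39], descend [3, 6]
      N3 x:[37,125/3] y:[110/3,39] z:[110/3,39] -> hit [37,39], descend [12, 13]
        N12 x:[119/3,125/3] y:[115/3,39] z:[113/3,39] -> miss, prune
        N13 x:[37,112/3] y:[110/3,113/3] z:[110/3,37] -> hit [37,37] leaf, test {P0@t=37}
      N6 x:[106/3,109/3] y:[119/3,124/3] z:[107/3,37] -> miss, prune

order=[0, 5, 21, 4, 1, 17, 11, 3, 12, 13, 6]  |boxes|=11  |leaves|=1  hit=P0

== RESULT ==
1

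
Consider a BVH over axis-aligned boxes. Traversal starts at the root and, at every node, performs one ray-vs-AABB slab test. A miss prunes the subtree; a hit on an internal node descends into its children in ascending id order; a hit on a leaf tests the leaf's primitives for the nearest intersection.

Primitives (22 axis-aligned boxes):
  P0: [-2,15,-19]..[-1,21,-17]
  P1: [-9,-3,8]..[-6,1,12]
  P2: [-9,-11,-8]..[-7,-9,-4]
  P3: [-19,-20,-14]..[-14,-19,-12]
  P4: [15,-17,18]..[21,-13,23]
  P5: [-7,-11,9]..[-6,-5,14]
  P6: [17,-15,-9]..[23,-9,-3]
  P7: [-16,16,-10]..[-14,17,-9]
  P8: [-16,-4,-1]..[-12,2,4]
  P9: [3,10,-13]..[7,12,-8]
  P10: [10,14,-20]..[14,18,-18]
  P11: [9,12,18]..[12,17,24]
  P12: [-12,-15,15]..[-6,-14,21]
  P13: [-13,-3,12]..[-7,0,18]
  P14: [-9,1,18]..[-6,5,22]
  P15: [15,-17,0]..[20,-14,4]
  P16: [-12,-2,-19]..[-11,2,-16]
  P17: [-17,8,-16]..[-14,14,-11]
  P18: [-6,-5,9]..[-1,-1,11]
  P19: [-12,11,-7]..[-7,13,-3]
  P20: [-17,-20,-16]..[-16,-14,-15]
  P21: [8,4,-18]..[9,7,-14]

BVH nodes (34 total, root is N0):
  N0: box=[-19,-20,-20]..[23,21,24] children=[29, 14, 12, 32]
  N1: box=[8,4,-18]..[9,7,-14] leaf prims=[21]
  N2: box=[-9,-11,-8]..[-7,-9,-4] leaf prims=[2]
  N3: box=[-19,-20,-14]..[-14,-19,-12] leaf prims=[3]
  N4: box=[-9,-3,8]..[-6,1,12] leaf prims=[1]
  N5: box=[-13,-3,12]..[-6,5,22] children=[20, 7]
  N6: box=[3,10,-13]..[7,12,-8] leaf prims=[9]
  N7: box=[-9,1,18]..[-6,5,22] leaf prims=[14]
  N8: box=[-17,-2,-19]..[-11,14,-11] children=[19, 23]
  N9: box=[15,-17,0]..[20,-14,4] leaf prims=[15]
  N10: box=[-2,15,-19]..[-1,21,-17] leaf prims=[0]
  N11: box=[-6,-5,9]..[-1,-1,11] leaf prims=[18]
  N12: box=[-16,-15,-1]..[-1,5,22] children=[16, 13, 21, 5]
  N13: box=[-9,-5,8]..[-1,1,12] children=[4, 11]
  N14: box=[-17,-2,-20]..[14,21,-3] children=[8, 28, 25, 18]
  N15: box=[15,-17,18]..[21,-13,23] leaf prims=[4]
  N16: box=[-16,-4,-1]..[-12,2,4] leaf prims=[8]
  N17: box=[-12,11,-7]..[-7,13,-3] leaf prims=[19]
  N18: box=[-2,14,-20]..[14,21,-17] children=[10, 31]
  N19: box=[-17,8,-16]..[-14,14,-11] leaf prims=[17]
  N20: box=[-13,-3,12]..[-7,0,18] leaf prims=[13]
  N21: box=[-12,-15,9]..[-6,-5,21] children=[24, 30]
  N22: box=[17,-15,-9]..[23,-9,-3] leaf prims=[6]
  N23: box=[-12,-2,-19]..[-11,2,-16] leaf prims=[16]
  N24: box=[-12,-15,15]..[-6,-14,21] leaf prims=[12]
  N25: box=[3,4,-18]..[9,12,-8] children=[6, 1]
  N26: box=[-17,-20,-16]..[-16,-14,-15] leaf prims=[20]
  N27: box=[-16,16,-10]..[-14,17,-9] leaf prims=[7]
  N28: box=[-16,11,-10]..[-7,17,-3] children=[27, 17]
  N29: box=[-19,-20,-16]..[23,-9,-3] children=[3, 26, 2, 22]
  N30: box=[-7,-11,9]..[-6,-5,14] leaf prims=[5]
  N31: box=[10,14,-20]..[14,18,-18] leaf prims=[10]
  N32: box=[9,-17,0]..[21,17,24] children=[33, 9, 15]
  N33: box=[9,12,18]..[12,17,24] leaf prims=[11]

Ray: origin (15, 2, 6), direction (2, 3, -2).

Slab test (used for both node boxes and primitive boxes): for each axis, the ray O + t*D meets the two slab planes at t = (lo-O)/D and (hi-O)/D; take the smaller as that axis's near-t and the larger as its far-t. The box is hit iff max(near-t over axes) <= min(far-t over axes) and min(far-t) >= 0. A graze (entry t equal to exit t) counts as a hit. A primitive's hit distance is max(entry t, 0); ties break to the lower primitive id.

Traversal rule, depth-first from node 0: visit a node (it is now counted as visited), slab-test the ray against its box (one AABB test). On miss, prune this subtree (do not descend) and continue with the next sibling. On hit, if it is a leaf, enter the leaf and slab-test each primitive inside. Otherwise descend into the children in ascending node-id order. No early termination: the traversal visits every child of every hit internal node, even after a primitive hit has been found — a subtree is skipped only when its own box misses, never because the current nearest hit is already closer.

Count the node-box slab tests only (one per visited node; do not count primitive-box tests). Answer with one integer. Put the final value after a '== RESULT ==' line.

Trace the traversal:
N0 x:[-17,4] y:[-22/3,19/3] z:[-9,13] -> hit [-22/3,4], descend [12, 14, 29, 32]
  N12 x:[-31/2,-8] y:[-17/3,1] z:[-8,7/2] -> miss, prune
  N14 x:[-16,-1/2] y:[-4/3,19/3] z:[9/2,13] -> miss, prune
  N29 x:[-17,4] y:[-22/3,-11/3] z:[9/2,11] -> miss, prune
  N32 x:[-3,3] y:[-19/3,5] z:[-9,3] -> hit [-3,3], descend [9, 15, 33]
    N9 x:[0,5/2] y:[-19/3,-16/3] z:[1,3] -> miss, prune
    N15 x:[0,3] y:[-19/3,-5] z:[-17/2,-6] -> miss, prune
    N33 x:[-3,-3/2] y:[10/3,5] z:[-9,-6] -> miss, prune

Visited [0, 12, 14, 29, 32, 9, 15, 33]. Tests: 8 box, 0 leaf. Nearest: miss.

== RESULT ==
8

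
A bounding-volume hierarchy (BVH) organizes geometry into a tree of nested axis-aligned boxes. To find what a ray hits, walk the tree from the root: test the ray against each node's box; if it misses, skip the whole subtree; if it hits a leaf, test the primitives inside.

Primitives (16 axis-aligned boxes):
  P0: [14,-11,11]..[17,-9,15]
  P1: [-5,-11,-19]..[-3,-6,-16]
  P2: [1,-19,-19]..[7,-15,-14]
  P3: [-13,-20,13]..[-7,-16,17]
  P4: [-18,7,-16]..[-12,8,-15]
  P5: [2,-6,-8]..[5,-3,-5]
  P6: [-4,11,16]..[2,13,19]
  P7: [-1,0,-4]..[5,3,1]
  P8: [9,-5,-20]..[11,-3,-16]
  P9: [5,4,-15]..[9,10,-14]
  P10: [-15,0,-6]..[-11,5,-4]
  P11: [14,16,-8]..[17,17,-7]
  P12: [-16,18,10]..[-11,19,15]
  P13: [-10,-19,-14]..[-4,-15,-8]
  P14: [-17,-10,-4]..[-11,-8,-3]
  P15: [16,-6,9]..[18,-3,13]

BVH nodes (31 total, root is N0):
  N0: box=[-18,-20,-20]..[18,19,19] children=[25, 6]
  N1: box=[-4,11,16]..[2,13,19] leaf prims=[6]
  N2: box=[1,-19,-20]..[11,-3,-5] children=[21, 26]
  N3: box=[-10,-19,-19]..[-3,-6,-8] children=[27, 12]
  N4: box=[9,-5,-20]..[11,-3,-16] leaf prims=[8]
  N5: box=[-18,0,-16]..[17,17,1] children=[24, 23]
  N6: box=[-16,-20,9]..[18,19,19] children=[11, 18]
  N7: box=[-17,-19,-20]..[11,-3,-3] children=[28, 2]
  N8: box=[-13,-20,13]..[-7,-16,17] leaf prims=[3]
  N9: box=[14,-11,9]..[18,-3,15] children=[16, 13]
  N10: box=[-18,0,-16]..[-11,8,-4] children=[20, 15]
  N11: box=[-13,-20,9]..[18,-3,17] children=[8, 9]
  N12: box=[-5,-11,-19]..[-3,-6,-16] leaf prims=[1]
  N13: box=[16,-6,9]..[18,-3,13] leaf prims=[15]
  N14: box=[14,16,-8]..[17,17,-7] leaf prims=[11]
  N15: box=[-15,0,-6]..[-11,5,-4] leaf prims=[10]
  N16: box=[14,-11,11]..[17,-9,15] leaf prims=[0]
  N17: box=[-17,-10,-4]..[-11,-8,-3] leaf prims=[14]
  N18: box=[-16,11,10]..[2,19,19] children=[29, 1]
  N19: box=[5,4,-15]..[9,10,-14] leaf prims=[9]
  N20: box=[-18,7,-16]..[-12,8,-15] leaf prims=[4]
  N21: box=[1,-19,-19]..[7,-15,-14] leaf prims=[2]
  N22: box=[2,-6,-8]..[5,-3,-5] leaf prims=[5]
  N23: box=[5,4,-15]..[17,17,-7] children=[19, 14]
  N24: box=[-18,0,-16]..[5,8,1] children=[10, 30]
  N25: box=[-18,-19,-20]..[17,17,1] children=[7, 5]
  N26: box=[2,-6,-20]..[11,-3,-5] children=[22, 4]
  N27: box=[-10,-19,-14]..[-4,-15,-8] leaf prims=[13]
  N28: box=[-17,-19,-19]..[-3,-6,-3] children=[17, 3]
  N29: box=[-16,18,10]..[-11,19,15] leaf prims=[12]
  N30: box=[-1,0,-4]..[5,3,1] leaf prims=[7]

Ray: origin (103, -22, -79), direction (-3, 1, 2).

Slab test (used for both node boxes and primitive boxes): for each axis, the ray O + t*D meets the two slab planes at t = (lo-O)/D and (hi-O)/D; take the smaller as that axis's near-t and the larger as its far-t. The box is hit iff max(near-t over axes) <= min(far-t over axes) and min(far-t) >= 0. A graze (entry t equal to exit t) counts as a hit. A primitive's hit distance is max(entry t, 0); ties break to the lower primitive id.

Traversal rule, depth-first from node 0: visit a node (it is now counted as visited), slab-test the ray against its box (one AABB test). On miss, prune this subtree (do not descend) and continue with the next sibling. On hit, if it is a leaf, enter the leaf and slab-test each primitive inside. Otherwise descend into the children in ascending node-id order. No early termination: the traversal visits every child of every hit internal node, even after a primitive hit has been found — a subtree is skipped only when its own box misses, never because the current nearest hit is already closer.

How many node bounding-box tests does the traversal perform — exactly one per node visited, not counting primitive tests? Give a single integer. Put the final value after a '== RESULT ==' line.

Traverse from the root:
N0 x:[85/3,121/3] y:[2,41] z:[59/2,49] -> hit [59/2,121/3], descend [6, 25]
  N6 x:[85/3,119/3] y:[2,41] z:[44,49] -> miss, prune
  N25 x:[86/3,121/3] y:[3,39] z:[59/2,40] -> hit [59/2,39], descend [5, 7]
    N5 x:[86/3,121/3] y:[22,39] z:[63/2,40] -> hit [63/2,39], descend [23, 24]
      N23 x:[86/3,98/3] y:[26,39] z:[32,36] -> hit [32,98/3], descend [14, 19]
        N14 x:[86/3,89/3] y:[38,39] z:[71/2,36] -> miss, prune
        N19 x:[94/3,98/3] y:[26,32] z:[32,65/2] -> hit [32,32] leaf, test {P9@t=32}
      N24 x:[98/3,121/3] y:[22,30] z:[63/2,40] -> miss, prune
    N7 x:[92/3,40] y:[3,19] z:[59/2,38] -> miss, prune

Visited [0, 6, 25, 5, 23, 14, 19, 24, 7]. Tests: 9 box, 1 leaf. Nearest: P9.

== RESULT ==
9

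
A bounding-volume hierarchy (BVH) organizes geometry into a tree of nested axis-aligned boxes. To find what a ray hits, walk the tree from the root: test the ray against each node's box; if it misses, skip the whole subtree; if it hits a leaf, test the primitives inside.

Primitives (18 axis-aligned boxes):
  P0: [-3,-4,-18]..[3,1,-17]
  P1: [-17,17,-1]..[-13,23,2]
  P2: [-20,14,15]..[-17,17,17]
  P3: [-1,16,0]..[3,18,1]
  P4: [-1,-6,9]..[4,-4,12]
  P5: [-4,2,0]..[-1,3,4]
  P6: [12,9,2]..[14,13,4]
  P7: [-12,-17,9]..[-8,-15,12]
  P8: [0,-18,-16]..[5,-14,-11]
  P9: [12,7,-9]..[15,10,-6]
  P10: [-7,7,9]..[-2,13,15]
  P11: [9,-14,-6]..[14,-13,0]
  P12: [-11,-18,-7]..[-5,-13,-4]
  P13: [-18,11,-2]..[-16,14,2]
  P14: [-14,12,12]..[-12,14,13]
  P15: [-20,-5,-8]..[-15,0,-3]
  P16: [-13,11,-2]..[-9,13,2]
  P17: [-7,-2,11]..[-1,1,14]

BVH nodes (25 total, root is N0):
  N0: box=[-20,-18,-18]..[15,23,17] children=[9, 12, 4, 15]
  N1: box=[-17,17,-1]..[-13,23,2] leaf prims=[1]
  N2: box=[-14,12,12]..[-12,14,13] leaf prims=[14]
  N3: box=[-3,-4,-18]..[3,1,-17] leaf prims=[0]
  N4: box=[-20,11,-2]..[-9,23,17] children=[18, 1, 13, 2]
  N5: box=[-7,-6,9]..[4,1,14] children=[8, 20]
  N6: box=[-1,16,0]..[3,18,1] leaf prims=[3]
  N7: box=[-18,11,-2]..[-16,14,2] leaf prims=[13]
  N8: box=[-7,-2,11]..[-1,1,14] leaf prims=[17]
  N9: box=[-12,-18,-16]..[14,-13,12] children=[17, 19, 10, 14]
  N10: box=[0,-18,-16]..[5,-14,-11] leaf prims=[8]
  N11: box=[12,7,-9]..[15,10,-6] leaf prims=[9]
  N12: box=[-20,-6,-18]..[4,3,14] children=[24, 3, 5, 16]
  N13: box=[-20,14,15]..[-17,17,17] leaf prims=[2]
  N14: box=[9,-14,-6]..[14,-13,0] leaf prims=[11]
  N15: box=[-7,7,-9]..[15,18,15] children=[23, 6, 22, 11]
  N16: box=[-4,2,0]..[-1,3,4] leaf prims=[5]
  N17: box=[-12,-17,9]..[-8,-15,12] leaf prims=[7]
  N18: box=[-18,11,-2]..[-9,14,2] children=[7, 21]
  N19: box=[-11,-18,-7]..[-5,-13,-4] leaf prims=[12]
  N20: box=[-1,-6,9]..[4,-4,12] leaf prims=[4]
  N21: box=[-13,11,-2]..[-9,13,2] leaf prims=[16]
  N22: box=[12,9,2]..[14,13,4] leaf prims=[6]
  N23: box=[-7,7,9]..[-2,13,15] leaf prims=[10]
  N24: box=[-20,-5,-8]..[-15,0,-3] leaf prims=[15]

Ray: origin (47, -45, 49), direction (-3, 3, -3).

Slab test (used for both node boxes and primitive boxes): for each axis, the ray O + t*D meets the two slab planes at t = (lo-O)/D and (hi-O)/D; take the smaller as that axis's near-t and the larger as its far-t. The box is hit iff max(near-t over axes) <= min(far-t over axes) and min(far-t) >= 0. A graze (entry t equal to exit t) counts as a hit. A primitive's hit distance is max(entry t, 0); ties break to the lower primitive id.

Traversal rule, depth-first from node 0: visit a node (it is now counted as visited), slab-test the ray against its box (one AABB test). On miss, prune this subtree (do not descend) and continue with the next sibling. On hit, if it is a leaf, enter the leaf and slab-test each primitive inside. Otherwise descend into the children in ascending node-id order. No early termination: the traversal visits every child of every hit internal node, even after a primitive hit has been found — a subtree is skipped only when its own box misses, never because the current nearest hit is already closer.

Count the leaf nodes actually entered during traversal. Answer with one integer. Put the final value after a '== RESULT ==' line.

Walk:
N0 x:[32/3,67/3] y:[9,68/3] z:[32/3,67/3] -> hit [32/3,67/3], descend [4, 9, 12, 15]
  N4 x:[56/3,67/3] y:[56/3,68/3] z:[32/3,17] -> miss, prune
  N9 x:[11,59/3] y:[9,32/3] z:[37/3,65/3] -> miss, prune
  N12 x:[43/3,67/3] y:[13,16] z:[35/3,67/3] -> hit [43/3,16], descend [3, 5, 16, 24]
    N3 x:[44/3,50/3] y:[41/3,46/3] z:[22,67/3] -> miss, prune
    N5 x:[43/3,18] y:[13,46/3] z:[35/3,40/3] -> miss, prune
    N16 x:[16,17] y:[47/3,16] z:[15,49/3] -> hit [16,16] leaf, test {P5@t=16}
    N24 x:[62/3,67/3] y:[40/3,15] z:[52/3,19] -> miss, prune
  N15 x:[32/3,18] y:[52/3,21] z:[34/3,58/3] -> hit [52/3,18], descend [6, 11, 22, 23]
    N6 x:[44/3,16] y:[61/3,21] z:[16,49/3] -> miss, prune
    N11 x:[32/3,35/3] y:[52/3,55/3] z:[55/3,58/3] -> miss, prune
    N22 x:[11,35/3] y:[18,58/3] z:[15,47/3] -> miss, prune
    N23 x:[49/3,18] y:[52/3,58/3] z:[34/3,40/3] -> miss, prune

order=[0, 4, 9, 12, 3, 5, 16, 24, 15, 6, 11, 22, 23]  |boxes|=13  |leaves|=1  hit=P5

== RESULT ==
1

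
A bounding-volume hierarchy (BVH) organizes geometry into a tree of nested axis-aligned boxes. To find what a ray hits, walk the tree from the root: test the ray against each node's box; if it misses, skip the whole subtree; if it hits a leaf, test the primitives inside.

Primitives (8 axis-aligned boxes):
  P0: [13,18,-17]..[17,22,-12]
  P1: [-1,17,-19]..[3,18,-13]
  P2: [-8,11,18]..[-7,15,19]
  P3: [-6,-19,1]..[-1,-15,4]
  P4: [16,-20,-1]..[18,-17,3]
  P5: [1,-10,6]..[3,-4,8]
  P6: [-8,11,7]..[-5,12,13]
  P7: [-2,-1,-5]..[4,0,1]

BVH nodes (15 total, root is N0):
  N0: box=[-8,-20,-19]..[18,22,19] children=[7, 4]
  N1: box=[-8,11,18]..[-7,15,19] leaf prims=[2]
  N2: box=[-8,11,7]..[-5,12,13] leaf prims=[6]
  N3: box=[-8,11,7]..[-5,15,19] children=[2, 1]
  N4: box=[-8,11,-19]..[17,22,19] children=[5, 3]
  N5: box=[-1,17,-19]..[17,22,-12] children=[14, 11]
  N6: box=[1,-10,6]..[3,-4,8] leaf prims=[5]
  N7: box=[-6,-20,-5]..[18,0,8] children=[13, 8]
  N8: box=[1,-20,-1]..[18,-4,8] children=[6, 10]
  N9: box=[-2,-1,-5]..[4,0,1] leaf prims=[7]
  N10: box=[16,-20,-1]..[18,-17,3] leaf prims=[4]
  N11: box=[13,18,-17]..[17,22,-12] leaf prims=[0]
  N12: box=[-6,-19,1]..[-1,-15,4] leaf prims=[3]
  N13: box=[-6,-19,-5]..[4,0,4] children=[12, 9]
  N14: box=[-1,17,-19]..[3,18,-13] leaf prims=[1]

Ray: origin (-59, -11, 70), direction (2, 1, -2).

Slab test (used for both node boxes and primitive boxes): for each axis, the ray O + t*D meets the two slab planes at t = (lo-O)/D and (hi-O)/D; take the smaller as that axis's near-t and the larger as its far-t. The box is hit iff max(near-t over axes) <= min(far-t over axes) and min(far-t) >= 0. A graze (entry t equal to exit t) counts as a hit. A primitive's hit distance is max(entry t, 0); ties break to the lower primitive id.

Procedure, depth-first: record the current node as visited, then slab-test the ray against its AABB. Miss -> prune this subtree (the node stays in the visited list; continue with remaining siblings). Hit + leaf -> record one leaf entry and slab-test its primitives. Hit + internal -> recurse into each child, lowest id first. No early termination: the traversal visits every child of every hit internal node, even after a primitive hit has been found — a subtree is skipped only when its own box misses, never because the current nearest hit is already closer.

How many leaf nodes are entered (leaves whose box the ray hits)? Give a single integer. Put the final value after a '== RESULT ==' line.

Traverse from the root:
N0 x:[51/2,77/2] y:[-9,33] z:[51/2,89/2] -> hit [51/2,33], descend [4, 7]
  N4 x:[51/2,38] y:[22,33] z:[51/2,89/2] -> hit [51/2,33], descend [3, 5]
    N3 x:[51/2,27] y:[22,26] z:[51/2,63/2] -> hit [51/2,26], descend [1, 2]
      N1 x:[51/2,26] y:[22,26] z:[51/2,26] -> hit [51/2,26] leaf, test {P2@t=51/2}
      N2 x:[51/2,27] y:[22,23] z:[57/2,63/2] -> miss, prune
    N5 x:[29,38] y:[28,33] z:[41,89/2] -> miss, prune
  N7 x:[53/2,77/2] y:[-9,11] z:[31,75/2] -> miss, prune

order=[0, 4, 3, 1, 2, 5, 7]  |boxes|=7  |leaves|=1  hit=P2

== RESULT ==
1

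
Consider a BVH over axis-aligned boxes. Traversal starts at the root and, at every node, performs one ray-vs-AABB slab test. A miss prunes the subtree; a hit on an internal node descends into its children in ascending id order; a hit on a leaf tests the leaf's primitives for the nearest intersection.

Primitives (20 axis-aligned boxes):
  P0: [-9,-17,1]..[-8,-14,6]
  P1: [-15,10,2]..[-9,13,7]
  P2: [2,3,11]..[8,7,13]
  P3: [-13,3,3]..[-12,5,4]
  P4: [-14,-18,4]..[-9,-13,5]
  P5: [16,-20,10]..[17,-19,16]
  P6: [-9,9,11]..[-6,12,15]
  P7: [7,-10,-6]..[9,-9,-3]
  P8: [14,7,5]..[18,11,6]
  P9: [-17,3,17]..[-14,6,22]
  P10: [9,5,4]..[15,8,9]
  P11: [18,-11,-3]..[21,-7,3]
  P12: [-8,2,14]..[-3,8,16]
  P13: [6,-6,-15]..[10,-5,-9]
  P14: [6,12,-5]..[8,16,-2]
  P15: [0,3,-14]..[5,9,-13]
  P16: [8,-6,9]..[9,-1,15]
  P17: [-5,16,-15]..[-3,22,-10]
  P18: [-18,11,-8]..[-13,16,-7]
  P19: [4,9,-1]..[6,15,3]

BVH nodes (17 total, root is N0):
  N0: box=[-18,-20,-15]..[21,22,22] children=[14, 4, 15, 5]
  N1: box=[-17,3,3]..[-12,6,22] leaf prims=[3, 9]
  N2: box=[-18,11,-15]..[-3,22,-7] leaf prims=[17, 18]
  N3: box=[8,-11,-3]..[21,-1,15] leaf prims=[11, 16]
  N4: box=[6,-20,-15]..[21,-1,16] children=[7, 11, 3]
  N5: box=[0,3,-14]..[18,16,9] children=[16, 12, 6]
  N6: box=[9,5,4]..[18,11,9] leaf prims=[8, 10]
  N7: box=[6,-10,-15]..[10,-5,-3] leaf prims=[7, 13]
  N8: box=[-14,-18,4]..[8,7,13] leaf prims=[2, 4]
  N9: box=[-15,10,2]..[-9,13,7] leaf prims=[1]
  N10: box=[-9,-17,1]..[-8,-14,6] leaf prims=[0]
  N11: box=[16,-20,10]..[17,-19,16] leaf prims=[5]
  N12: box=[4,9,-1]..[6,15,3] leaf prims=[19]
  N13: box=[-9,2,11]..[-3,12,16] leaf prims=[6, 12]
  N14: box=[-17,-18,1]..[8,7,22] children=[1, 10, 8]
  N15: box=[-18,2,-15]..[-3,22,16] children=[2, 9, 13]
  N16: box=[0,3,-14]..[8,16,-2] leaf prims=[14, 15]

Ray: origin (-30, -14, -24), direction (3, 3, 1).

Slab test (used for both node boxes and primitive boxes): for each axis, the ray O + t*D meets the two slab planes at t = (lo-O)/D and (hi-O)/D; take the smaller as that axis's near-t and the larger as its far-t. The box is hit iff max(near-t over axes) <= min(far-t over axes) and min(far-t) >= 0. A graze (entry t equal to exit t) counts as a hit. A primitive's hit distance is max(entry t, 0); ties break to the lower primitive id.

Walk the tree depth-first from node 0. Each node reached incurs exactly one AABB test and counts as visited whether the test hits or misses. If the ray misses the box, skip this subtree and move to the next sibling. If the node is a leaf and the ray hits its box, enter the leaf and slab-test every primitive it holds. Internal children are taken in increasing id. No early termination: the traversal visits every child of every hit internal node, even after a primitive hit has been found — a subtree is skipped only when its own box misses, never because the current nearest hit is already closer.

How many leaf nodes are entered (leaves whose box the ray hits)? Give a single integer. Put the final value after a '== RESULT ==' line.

Trace the traversal:
N0 x:[4,17] y:[-2,12] z:[9,46] -> hit [9,12], descend [4, 5, 14, 15]
  N4 x:[12,17] y:[-2,13/3] z:[9,40] -> miss, prune
  N5 x:[10,16] y:[17/3,10] z:[10,33] -> hit [10,10], descend [6, 12, 16]
    N6 x:[13,16] y:[19/3,25/3] z:[28,33] -> miss, prune
    N12 x:[34/3,12] y:[23/3,29/3] z:[23,27] -> miss, prune
    N16 x:[10,38/3] y:[17/3,10] z:[10,22] -> hit [10,10] leaf, test {P14(miss), P15(miss)}
  N14 x:[13/3,38/3] y:[-4/3,7] z:[25,46] -> miss, prune
  N15 x:[4,9] y:[16/3,12] z:[9,40] -> hit [9,9], descend [2, 9, 13]
    N2 x:[4,9] y:[25/3,12] z:[9,17] -> hit [9,9] leaf, test {P17(miss), P18(miss)}
    N9 x:[5,7] y:[8,9] z:[26,31] -> miss, prune
    N13 x:[7,9] y:[16/3,26/3] z:[35,40] -> miss, prune

11 AABB tests over nodes [0, 4, 5, 6, 12, 16, 14, 15, 2, 9, 13]; 2 leaves entered; closest miss.

== RESULT ==
2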